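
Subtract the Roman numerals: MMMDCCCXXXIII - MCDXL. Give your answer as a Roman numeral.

MMMDCCCXXXIII = 3833
MCDXL = 1440
3833 - 1440 = 2393

MMCCCXCIII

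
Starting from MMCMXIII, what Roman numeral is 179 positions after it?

MMCMXIII = 2913
2913 + 179 = 3092

MMMXCII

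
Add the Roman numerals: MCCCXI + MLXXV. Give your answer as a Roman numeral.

MCCCXI = 1311
MLXXV = 1075
1311 + 1075 = 2386

MMCCCLXXXVI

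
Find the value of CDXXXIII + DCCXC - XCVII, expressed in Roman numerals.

CDXXXIII = 433, DCCXC = 790, XCVII = 97
433 + 790 = 1223
1223 - 97 = 1126

MCXXVI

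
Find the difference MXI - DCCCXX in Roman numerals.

MXI = 1011
DCCCXX = 820
1011 - 820 = 191

CXCI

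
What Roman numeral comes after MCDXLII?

MCDXLII = 1442; next is 1443

MCDXLIII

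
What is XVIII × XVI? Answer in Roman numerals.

XVIII = 18
XVI = 16
18 × 16 = 288

CCLXXXVIII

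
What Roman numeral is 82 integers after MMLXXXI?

MMLXXXI = 2081
2081 + 82 = 2163

MMCLXIII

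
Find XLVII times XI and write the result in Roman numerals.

XLVII = 47
XI = 11
47 × 11 = 517

DXVII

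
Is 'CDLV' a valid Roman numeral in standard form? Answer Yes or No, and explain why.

'CDLV': Check the rules: uses only the symbols I, V, X, L, C, D, M; no symbol is repeated more than three times in a row; V, L and D each appear at most once; the only place a smaller symbol precedes a larger one is the allowed subtractive pair CD, the symbol right after such a pair (if any) is smaller than the pair's first symbol, and otherwise the values never increase from left to right. Value: CD (400) + L (50) + V (5) = 455. So it is a valid standard Roman numeral.

Yes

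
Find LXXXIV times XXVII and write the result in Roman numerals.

LXXXIV = 84
XXVII = 27
84 × 27 = 2268

MMCCLXVIII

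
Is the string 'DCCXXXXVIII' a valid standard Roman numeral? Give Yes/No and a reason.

'DCCXXXXVIII': More than 3 consecutive X's

No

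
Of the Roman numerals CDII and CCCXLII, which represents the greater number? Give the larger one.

CDII = 402
CCCXLII = 342
402 is larger

CDII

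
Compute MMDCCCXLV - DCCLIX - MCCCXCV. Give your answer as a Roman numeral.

MMDCCCXLV = 2845, DCCLIX = 759, MCCCXCV = 1395
2845 - 759 = 2086
2086 - 1395 = 691

DCXCI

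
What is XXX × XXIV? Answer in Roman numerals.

XXX = 30
XXIV = 24
30 × 24 = 720

DCCXX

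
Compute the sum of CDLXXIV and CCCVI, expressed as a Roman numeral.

CDLXXIV = 474
CCCVI = 306
474 + 306 = 780

DCCLXXX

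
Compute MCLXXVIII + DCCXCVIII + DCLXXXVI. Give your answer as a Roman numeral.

MCLXXVIII = 1178, DCCXCVIII = 798, DCLXXXVI = 686
1178 + 798 = 1976
1976 + 686 = 2662

MMDCLXII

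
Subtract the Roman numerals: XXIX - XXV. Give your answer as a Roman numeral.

XXIX = 29
XXV = 25
29 - 25 = 4

IV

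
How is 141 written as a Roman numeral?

Convert 141 to Roman numerals:
  141 contains 1×100 (C)
  41 contains 1×40 (XL)
  1 contains 1×1 (I)

CXLI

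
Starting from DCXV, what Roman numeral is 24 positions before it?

DCXV = 615
615 - 24 = 591

DXCI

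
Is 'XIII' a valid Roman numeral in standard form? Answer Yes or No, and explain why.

'XIII': Check the rules: uses only the symbols I, V, X, L, C, D, M; no symbol is repeated more than three times in a row; V, L and D each appear at most once; no smaller symbol precedes a larger one (values never increase from left to right). Value: X (10) + I (1) + I (1) + I (1) = 13. So it is a valid standard Roman numeral.

Yes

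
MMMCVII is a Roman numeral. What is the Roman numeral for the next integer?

MMMCVII = 3107, so the next integer is 3107 + 1 = 3108

MMMCVIII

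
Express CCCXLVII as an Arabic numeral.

CCCXLVII: C=100, C=100, C=100, XL=40, V=5, I=1, I=1
100 + 100 + 100 + 40 + 5 + 1 + 1 = 347

347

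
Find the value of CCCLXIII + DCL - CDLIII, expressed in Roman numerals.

CCCLXIII = 363, DCL = 650, CDLIII = 453
363 + 650 = 1013
1013 - 453 = 560

DLX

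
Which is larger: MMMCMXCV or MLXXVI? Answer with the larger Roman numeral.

MMMCMXCV = 3995
MLXXVI = 1076
3995 is larger

MMMCMXCV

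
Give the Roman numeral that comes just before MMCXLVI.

MMCXLVI = 2146, so the previous integer is 2146 - 1 = 2145

MMCXLV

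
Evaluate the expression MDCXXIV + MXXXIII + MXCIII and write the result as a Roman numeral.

MDCXXIV = 1624, MXXXIII = 1033, MXCIII = 1093
1624 + 1033 = 2657
2657 + 1093 = 3750

MMMDCCL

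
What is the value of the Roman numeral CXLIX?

CXLIX: C=100, XL=40, IX=9
100 + 40 + 9 = 149

149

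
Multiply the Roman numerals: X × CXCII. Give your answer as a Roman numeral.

X = 10
CXCII = 192
10 × 192 = 1920

MCMXX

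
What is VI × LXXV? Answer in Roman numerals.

VI = 6
LXXV = 75
6 × 75 = 450

CDL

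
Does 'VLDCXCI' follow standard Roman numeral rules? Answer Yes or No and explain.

'VLDCXCI': Invalid subtractive combination: VL

No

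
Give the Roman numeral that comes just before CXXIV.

CXXIV = 124, so the previous integer is 124 - 1 = 123

CXXIII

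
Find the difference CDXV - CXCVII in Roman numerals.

CDXV = 415
CXCVII = 197
415 - 197 = 218

CCXVIII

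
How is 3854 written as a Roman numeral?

Convert 3854 to Roman numerals:
  3854 contains 3×1000 (MMM)
  854 contains 1×500 (D)
  354 contains 3×100 (CCC)
  54 contains 1×50 (L)
  4 contains 1×4 (IV)

MMMDCCCLIV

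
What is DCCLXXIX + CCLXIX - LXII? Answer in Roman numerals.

DCCLXXIX = 779, CCLXIX = 269, LXII = 62
779 + 269 = 1048
1048 - 62 = 986

CMLXXXVI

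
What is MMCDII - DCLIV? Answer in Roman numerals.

MMCDII = 2402
DCLIV = 654
2402 - 654 = 1748

MDCCXLVIII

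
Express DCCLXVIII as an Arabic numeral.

DCCLXVIII: D=500, C=100, C=100, L=50, X=10, V=5, I=1, I=1, I=1
500 + 100 + 100 + 50 + 10 + 5 + 1 + 1 + 1 = 768

768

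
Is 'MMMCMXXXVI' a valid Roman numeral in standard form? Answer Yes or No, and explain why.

'MMMCMXXXVI': Check the rules: uses only the symbols I, V, X, L, C, D, M; no symbol is repeated more than three times in a row; V, L and D each appear at most once; the only place a smaller symbol precedes a larger one is the allowed subtractive pair CM, the symbol right after such a pair (if any) is smaller than the pair's first symbol, and otherwise the values never increase from left to right. Value: M (1000) + M (1000) + M (1000) + CM (900) + X (10) + X (10) + X (10) + V (5) + I (1) = 3936. So it is a valid standard Roman numeral.

Yes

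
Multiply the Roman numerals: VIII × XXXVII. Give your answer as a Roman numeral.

VIII = 8
XXXVII = 37
8 × 37 = 296

CCXCVI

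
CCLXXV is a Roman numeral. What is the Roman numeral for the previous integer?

CCLXXV = 275; previous is 274

CCLXXIV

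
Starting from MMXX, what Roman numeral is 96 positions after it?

MMXX = 2020
2020 + 96 = 2116

MMCXVI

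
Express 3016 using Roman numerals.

Convert 3016 to Roman numerals:
  3016 contains 3×1000 (MMM)
  16 contains 1×10 (X)
  6 contains 1×5 (V)
  1 contains 1×1 (I)

MMMXVI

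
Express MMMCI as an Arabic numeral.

MMMCI: M=1000, M=1000, M=1000, C=100, I=1
1000 + 1000 + 1000 + 100 + 1 = 3101

3101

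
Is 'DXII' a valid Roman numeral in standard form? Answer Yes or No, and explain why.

'DXII': Check the rules: uses only the symbols I, V, X, L, C, D, M; no symbol is repeated more than three times in a row; V, L and D each appear at most once; no smaller symbol precedes a larger one (values never increase from left to right). Value: D (500) + X (10) + I (1) + I (1) = 512. So it is a valid standard Roman numeral.

Yes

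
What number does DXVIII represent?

DXVIII: D=500, X=10, V=5, I=1, I=1, I=1
500 + 10 + 5 + 1 + 1 + 1 = 518

518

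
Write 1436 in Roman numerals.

Convert 1436 to Roman numerals:
  1436 contains 1×1000 (M)
  436 contains 1×400 (CD)
  36 contains 3×10 (XXX)
  6 contains 1×5 (V)
  1 contains 1×1 (I)

MCDXXXVI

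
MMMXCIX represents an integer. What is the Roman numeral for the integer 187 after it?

MMMXCIX = 3099
3099 + 187 = 3286

MMMCCLXXXVI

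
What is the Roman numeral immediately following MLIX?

MLIX = 1059; next is 1060

MLX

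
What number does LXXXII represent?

LXXXII: L=50, X=10, X=10, X=10, I=1, I=1
50 + 10 + 10 + 10 + 1 + 1 = 82

82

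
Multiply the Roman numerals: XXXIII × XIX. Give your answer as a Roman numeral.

XXXIII = 33
XIX = 19
33 × 19 = 627

DCXXVII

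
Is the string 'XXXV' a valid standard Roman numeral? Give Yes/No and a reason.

'XXXV': Check the rules: uses only the symbols I, V, X, L, C, D, M; no symbol is repeated more than three times in a row; V, L and D each appear at most once; no smaller symbol precedes a larger one (values never increase from left to right). Value: X (10) + X (10) + X (10) + V (5) = 35. So it is a valid standard Roman numeral.

Yes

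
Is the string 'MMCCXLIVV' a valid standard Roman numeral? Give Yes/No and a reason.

'MMCCXLIVV': V should not appear more than once

No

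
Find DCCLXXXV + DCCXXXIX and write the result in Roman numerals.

DCCLXXXV = 785
DCCXXXIX = 739
785 + 739 = 1524

MDXXIV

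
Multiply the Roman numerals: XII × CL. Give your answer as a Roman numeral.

XII = 12
CL = 150
12 × 150 = 1800

MDCCC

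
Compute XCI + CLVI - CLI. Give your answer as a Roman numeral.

XCI = 91, CLVI = 156, CLI = 151
91 + 156 = 247
247 - 151 = 96

XCVI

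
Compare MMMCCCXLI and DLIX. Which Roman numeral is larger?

MMMCCCXLI = 3341
DLIX = 559
3341 is larger

MMMCCCXLI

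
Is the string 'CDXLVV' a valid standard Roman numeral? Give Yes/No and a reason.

'CDXLVV': V should not appear more than once

No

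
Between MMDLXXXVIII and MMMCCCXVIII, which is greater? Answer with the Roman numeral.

MMDLXXXVIII = 2588
MMMCCCXVIII = 3318
3318 is larger

MMMCCCXVIII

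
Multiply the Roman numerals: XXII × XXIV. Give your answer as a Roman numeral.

XXII = 22
XXIV = 24
22 × 24 = 528

DXXVIII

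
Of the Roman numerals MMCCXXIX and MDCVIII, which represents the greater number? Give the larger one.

MMCCXXIX = 2229
MDCVIII = 1608
2229 is larger

MMCCXXIX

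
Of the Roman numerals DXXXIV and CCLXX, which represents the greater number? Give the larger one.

DXXXIV = 534
CCLXX = 270
534 is larger

DXXXIV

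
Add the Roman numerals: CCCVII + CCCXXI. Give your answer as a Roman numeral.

CCCVII = 307
CCCXXI = 321
307 + 321 = 628

DCXXVIII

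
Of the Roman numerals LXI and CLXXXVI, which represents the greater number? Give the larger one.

LXI = 61
CLXXXVI = 186
186 is larger

CLXXXVI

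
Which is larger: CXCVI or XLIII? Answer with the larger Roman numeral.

CXCVI = 196
XLIII = 43
196 is larger

CXCVI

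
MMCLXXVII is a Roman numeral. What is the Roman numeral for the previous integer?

MMCLXXVII = 2177; previous is 2176

MMCLXXVI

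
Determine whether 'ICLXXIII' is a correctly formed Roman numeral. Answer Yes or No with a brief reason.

'ICLXXIII': Invalid subtractive combination: IC

No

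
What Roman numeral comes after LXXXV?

LXXXV = 85; next is 86

LXXXVI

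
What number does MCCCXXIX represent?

MCCCXXIX: M=1000, C=100, C=100, C=100, X=10, X=10, IX=9
1000 + 100 + 100 + 100 + 10 + 10 + 9 = 1329

1329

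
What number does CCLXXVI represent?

CCLXXVI: C=100, C=100, L=50, X=10, X=10, V=5, I=1
100 + 100 + 50 + 10 + 10 + 5 + 1 = 276

276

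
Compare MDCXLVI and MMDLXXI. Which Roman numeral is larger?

MDCXLVI = 1646
MMDLXXI = 2571
2571 is larger

MMDLXXI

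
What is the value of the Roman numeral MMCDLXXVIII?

MMCDLXXVIII: M=1000, M=1000, CD=400, L=50, X=10, X=10, V=5, I=1, I=1, I=1
1000 + 1000 + 400 + 50 + 10 + 10 + 5 + 1 + 1 + 1 = 2478

2478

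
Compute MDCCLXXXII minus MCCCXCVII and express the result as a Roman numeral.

MDCCLXXXII = 1782
MCCCXCVII = 1397
1782 - 1397 = 385

CCCLXXXV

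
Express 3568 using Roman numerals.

Convert 3568 to Roman numerals:
  3568 contains 3×1000 (MMM)
  568 contains 1×500 (D)
  68 contains 1×50 (L)
  18 contains 1×10 (X)
  8 contains 1×5 (V)
  3 contains 3×1 (III)

MMMDLXVIII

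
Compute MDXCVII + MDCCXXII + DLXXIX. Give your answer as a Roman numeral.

MDXCVII = 1597, MDCCXXII = 1722, DLXXIX = 579
1597 + 1722 = 3319
3319 + 579 = 3898

MMMDCCCXCVIII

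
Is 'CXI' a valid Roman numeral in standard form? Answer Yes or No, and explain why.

'CXI': Check the rules: uses only the symbols I, V, X, L, C, D, M; no symbol is repeated more than three times in a row; V, L and D each appear at most once; no smaller symbol precedes a larger one (values never increase from left to right). Value: C (100) + X (10) + I (1) = 111. So it is a valid standard Roman numeral.

Yes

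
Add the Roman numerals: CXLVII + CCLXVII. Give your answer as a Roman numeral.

CXLVII = 147
CCLXVII = 267
147 + 267 = 414

CDXIV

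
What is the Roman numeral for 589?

Convert 589 to Roman numerals:
  589 contains 1×500 (D)
  89 contains 1×50 (L)
  39 contains 3×10 (XXX)
  9 contains 1×9 (IX)

DLXXXIX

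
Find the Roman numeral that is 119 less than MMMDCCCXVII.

MMMDCCCXVII = 3817
3817 - 119 = 3698

MMMDCXCVIII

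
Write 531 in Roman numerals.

Convert 531 to Roman numerals:
  531 contains 1×500 (D)
  31 contains 3×10 (XXX)
  1 contains 1×1 (I)

DXXXI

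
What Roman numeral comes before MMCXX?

MMCXX = 2120, so the previous integer is 2120 - 1 = 2119

MMCXIX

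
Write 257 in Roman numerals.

Convert 257 to Roman numerals:
  257 contains 2×100 (CC)
  57 contains 1×50 (L)
  7 contains 1×5 (V)
  2 contains 2×1 (II)

CCLVII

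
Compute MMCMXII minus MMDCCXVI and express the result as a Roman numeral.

MMCMXII = 2912
MMDCCXVI = 2716
2912 - 2716 = 196

CXCVI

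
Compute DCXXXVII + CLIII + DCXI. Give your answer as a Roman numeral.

DCXXXVII = 637, CLIII = 153, DCXI = 611
637 + 153 = 790
790 + 611 = 1401

MCDI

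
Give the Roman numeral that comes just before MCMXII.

MCMXII = 1912, so the previous integer is 1912 - 1 = 1911

MCMXI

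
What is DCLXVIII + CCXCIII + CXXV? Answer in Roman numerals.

DCLXVIII = 668, CCXCIII = 293, CXXV = 125
668 + 293 = 961
961 + 125 = 1086

MLXXXVI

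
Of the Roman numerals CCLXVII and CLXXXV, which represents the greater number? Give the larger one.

CCLXVII = 267
CLXXXV = 185
267 is larger

CCLXVII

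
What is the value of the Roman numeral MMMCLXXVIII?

MMMCLXXVIII: M=1000, M=1000, M=1000, C=100, L=50, X=10, X=10, V=5, I=1, I=1, I=1
1000 + 1000 + 1000 + 100 + 50 + 10 + 10 + 5 + 1 + 1 + 1 = 3178

3178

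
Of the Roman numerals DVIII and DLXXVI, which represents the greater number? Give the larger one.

DVIII = 508
DLXXVI = 576
576 is larger

DLXXVI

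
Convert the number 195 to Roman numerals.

Convert 195 to Roman numerals:
  195 contains 1×100 (C)
  95 contains 1×90 (XC)
  5 contains 1×5 (V)

CXCV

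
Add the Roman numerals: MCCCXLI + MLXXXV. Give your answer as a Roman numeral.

MCCCXLI = 1341
MLXXXV = 1085
1341 + 1085 = 2426

MMCDXXVI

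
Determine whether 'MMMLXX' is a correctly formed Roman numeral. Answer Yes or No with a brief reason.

'MMMLXX': Check the rules: uses only the symbols I, V, X, L, C, D, M; no symbol is repeated more than three times in a row; V, L and D each appear at most once; no smaller symbol precedes a larger one (values never increase from left to right). Value: M (1000) + M (1000) + M (1000) + L (50) + X (10) + X (10) = 3070. So it is a valid standard Roman numeral.

Yes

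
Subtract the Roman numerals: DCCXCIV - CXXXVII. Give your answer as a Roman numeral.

DCCXCIV = 794
CXXXVII = 137
794 - 137 = 657

DCLVII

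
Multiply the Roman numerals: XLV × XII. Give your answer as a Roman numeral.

XLV = 45
XII = 12
45 × 12 = 540

DXL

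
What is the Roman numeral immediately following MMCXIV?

MMCXIV = 2114, so the next integer is 2114 + 1 = 2115

MMCXV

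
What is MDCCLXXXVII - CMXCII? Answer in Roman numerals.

MDCCLXXXVII = 1787
CMXCII = 992
1787 - 992 = 795

DCCXCV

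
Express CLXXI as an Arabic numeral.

CLXXI: C=100, L=50, X=10, X=10, I=1
100 + 50 + 10 + 10 + 1 = 171

171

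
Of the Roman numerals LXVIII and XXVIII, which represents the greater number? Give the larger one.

LXVIII = 68
XXVIII = 28
68 is larger

LXVIII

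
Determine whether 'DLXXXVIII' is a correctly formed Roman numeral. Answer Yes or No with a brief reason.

'DLXXXVIII': Check the rules: uses only the symbols I, V, X, L, C, D, M; no symbol is repeated more than three times in a row; V, L and D each appear at most once; no smaller symbol precedes a larger one (values never increase from left to right). Value: D (500) + L (50) + X (10) + X (10) + X (10) + V (5) + I (1) + I (1) + I (1) = 588. So it is a valid standard Roman numeral.

Yes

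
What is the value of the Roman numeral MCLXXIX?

MCLXXIX: M=1000, C=100, L=50, X=10, X=10, IX=9
1000 + 100 + 50 + 10 + 10 + 9 = 1179

1179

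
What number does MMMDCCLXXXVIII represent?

MMMDCCLXXXVIII: M=1000, M=1000, M=1000, D=500, C=100, C=100, L=50, X=10, X=10, X=10, V=5, I=1, I=1, I=1
1000 + 1000 + 1000 + 500 + 100 + 100 + 50 + 10 + 10 + 10 + 5 + 1 + 1 + 1 = 3788

3788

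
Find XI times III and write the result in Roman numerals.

XI = 11
III = 3
11 × 3 = 33

XXXIII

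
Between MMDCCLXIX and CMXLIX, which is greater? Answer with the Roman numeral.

MMDCCLXIX = 2769
CMXLIX = 949
2769 is larger

MMDCCLXIX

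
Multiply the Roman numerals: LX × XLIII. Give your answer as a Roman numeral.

LX = 60
XLIII = 43
60 × 43 = 2580

MMDLXXX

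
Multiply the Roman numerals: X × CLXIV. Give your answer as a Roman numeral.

X = 10
CLXIV = 164
10 × 164 = 1640

MDCXL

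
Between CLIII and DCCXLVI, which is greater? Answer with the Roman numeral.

CLIII = 153
DCCXLVI = 746
746 is larger

DCCXLVI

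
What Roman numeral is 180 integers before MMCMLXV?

MMCMLXV = 2965
2965 - 180 = 2785

MMDCCLXXXV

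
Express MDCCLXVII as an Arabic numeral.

MDCCLXVII: M=1000, D=500, C=100, C=100, L=50, X=10, V=5, I=1, I=1
1000 + 500 + 100 + 100 + 50 + 10 + 5 + 1 + 1 = 1767

1767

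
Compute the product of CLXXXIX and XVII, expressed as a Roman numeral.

CLXXXIX = 189
XVII = 17
189 × 17 = 3213

MMMCCXIII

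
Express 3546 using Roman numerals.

Convert 3546 to Roman numerals:
  3546 contains 3×1000 (MMM)
  546 contains 1×500 (D)
  46 contains 1×40 (XL)
  6 contains 1×5 (V)
  1 contains 1×1 (I)

MMMDXLVI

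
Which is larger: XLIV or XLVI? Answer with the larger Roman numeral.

XLIV = 44
XLVI = 46
46 is larger

XLVI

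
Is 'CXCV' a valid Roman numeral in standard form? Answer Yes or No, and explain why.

'CXCV': Check the rules: uses only the symbols I, V, X, L, C, D, M; no symbol is repeated more than three times in a row; V, L and D each appear at most once; the only place a smaller symbol precedes a larger one is the allowed subtractive pair XC, the symbol right after such a pair (if any) is smaller than the pair's first symbol, and otherwise the values never increase from left to right. Value: C (100) + XC (90) + V (5) = 195. So it is a valid standard Roman numeral.

Yes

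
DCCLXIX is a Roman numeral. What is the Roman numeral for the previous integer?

DCCLXIX = 769; previous is 768

DCCLXVIII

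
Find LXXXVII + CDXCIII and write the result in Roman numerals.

LXXXVII = 87
CDXCIII = 493
87 + 493 = 580

DLXXX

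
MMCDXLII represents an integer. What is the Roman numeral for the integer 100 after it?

MMCDXLII = 2442
2442 + 100 = 2542

MMDXLII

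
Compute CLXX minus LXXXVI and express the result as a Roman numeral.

CLXX = 170
LXXXVI = 86
170 - 86 = 84

LXXXIV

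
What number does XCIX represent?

XCIX: XC=90, IX=9
90 + 9 = 99

99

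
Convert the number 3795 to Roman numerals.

Convert 3795 to Roman numerals:
  3795 contains 3×1000 (MMM)
  795 contains 1×500 (D)
  295 contains 2×100 (CC)
  95 contains 1×90 (XC)
  5 contains 1×5 (V)

MMMDCCXCV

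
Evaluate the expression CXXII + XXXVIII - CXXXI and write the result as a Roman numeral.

CXXII = 122, XXXVIII = 38, CXXXI = 131
122 + 38 = 160
160 - 131 = 29

XXIX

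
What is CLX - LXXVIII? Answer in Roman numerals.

CLX = 160
LXXVIII = 78
160 - 78 = 82

LXXXII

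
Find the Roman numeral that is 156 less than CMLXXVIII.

CMLXXVIII = 978
978 - 156 = 822

DCCCXXII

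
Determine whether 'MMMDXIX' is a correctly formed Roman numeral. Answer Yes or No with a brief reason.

'MMMDXIX': Check the rules: uses only the symbols I, V, X, L, C, D, M; no symbol is repeated more than three times in a row; V, L and D each appear at most once; the only place a smaller symbol precedes a larger one is the allowed subtractive pair IX, the symbol right after such a pair (if any) is smaller than the pair's first symbol, and otherwise the values never increase from left to right. Value: M (1000) + M (1000) + M (1000) + D (500) + X (10) + IX (9) = 3519. So it is a valid standard Roman numeral.

Yes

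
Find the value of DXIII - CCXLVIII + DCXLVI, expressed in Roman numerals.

DXIII = 513, CCXLVIII = 248, DCXLVI = 646
513 - 248 = 265
265 + 646 = 911

CMXI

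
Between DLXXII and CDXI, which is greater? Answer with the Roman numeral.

DLXXII = 572
CDXI = 411
572 is larger

DLXXII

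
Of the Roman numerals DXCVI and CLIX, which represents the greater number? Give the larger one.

DXCVI = 596
CLIX = 159
596 is larger

DXCVI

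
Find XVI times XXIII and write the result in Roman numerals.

XVI = 16
XXIII = 23
16 × 23 = 368

CCCLXVIII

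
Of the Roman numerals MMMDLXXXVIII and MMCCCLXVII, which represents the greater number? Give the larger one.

MMMDLXXXVIII = 3588
MMCCCLXVII = 2367
3588 is larger

MMMDLXXXVIII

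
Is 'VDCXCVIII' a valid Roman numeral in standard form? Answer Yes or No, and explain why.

'VDCXCVIII': V should not appear more than once

No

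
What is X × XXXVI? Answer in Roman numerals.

X = 10
XXXVI = 36
10 × 36 = 360

CCCLX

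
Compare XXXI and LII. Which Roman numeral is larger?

XXXI = 31
LII = 52
52 is larger

LII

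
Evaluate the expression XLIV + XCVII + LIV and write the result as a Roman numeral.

XLIV = 44, XCVII = 97, LIV = 54
44 + 97 = 141
141 + 54 = 195

CXCV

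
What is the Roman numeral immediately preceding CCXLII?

CCXLII = 242; previous is 241

CCXLI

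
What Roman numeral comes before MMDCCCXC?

MMDCCCXC = 2890; previous is 2889

MMDCCCLXXXIX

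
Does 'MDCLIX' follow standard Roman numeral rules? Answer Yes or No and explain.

'MDCLIX': Check the rules: uses only the symbols I, V, X, L, C, D, M; no symbol is repeated more than three times in a row; V, L and D each appear at most once; the only place a smaller symbol precedes a larger one is the allowed subtractive pair IX, the symbol right after such a pair (if any) is smaller than the pair's first symbol, and otherwise the values never increase from left to right. Value: M (1000) + D (500) + C (100) + L (50) + IX (9) = 1659. So it is a valid standard Roman numeral.

Yes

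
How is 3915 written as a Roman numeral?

Convert 3915 to Roman numerals:
  3915 contains 3×1000 (MMM)
  915 contains 1×900 (CM)
  15 contains 1×10 (X)
  5 contains 1×5 (V)

MMMCMXV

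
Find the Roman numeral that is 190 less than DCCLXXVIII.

DCCLXXVIII = 778
778 - 190 = 588

DLXXXVIII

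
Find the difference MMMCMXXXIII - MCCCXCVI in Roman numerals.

MMMCMXXXIII = 3933
MCCCXCVI = 1396
3933 - 1396 = 2537

MMDXXXVII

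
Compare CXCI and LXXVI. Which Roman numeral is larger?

CXCI = 191
LXXVI = 76
191 is larger

CXCI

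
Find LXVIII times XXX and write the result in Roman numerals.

LXVIII = 68
XXX = 30
68 × 30 = 2040

MMXL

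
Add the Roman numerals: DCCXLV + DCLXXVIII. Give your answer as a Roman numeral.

DCCXLV = 745
DCLXXVIII = 678
745 + 678 = 1423

MCDXXIII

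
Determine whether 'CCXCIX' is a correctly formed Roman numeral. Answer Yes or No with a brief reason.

'CCXCIX': Check the rules: uses only the symbols I, V, X, L, C, D, M; no symbol is repeated more than three times in a row; V, L and D each appear at most once; the only places a smaller symbol precedes a larger one are the allowed subtractive pairs XC, IX, the symbol right after such a pair (if any) is smaller than the pair's first symbol, and otherwise the values never increase from left to right. Value: C (100) + C (100) + XC (90) + IX (9) = 299. So it is a valid standard Roman numeral.

Yes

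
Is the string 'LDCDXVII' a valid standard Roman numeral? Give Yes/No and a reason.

'LDCDXVII': D should not appear more than once

No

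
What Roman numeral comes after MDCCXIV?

MDCCXIV = 1714; next is 1715

MDCCXV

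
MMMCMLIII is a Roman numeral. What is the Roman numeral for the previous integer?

MMMCMLIII = 3953, so the previous integer is 3953 - 1 = 3952

MMMCMLII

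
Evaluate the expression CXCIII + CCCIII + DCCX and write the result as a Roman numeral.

CXCIII = 193, CCCIII = 303, DCCX = 710
193 + 303 = 496
496 + 710 = 1206

MCCVI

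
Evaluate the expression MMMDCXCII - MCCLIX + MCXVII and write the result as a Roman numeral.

MMMDCXCII = 3692, MCCLIX = 1259, MCXVII = 1117
3692 - 1259 = 2433
2433 + 1117 = 3550

MMMDL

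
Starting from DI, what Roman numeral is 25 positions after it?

DI = 501
501 + 25 = 526

DXXVI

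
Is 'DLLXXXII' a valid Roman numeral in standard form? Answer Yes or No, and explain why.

'DLLXXXII': L should not appear more than once

No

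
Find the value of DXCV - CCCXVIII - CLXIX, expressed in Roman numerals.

DXCV = 595, CCCXVIII = 318, CLXIX = 169
595 - 318 = 277
277 - 169 = 108

CVIII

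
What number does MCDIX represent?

MCDIX: M=1000, CD=400, IX=9
1000 + 400 + 9 = 1409

1409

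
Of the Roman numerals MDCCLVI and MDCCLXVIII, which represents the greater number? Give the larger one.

MDCCLVI = 1756
MDCCLXVIII = 1768
1768 is larger

MDCCLXVIII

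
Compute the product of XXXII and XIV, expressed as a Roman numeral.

XXXII = 32
XIV = 14
32 × 14 = 448

CDXLVIII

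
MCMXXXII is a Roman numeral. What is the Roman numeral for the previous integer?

MCMXXXII = 1932; previous is 1931

MCMXXXI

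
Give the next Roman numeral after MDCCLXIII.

MDCCLXIII = 1763; next is 1764

MDCCLXIV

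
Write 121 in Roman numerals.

Convert 121 to Roman numerals:
  121 contains 1×100 (C)
  21 contains 2×10 (XX)
  1 contains 1×1 (I)

CXXI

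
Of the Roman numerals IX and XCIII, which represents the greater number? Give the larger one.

IX = 9
XCIII = 93
93 is larger

XCIII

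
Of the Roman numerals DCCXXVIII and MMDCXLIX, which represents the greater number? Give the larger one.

DCCXXVIII = 728
MMDCXLIX = 2649
2649 is larger

MMDCXLIX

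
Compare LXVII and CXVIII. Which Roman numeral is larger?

LXVII = 67
CXVIII = 118
118 is larger

CXVIII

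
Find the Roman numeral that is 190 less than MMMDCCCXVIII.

MMMDCCCXVIII = 3818
3818 - 190 = 3628

MMMDCXXVIII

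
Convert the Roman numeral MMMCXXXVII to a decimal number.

MMMCXXXVII: M=1000, M=1000, M=1000, C=100, X=10, X=10, X=10, V=5, I=1, I=1
1000 + 1000 + 1000 + 100 + 10 + 10 + 10 + 5 + 1 + 1 = 3137

3137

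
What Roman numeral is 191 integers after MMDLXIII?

MMDLXIII = 2563
2563 + 191 = 2754

MMDCCLIV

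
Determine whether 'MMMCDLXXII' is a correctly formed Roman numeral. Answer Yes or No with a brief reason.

'MMMCDLXXII': Check the rules: uses only the symbols I, V, X, L, C, D, M; no symbol is repeated more than three times in a row; V, L and D each appear at most once; the only place a smaller symbol precedes a larger one is the allowed subtractive pair CD, the symbol right after such a pair (if any) is smaller than the pair's first symbol, and otherwise the values never increase from left to right. Value: M (1000) + M (1000) + M (1000) + CD (400) + L (50) + X (10) + X (10) + I (1) + I (1) = 3472. So it is a valid standard Roman numeral.

Yes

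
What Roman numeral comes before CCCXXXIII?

CCCXXXIII = 333, so the previous integer is 333 - 1 = 332

CCCXXXII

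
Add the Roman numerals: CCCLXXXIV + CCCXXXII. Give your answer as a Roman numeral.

CCCLXXXIV = 384
CCCXXXII = 332
384 + 332 = 716

DCCXVI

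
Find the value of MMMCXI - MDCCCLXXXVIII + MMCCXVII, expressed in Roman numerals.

MMMCXI = 3111, MDCCCLXXXVIII = 1888, MMCCXVII = 2217
3111 - 1888 = 1223
1223 + 2217 = 3440

MMMCDXL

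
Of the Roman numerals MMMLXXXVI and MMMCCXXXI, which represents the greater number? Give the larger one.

MMMLXXXVI = 3086
MMMCCXXXI = 3231
3231 is larger

MMMCCXXXI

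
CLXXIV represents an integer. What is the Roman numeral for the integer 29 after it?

CLXXIV = 174
174 + 29 = 203

CCIII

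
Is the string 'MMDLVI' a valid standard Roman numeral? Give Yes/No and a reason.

'MMDLVI': Check the rules: uses only the symbols I, V, X, L, C, D, M; no symbol is repeated more than three times in a row; V, L and D each appear at most once; no smaller symbol precedes a larger one (values never increase from left to right). Value: M (1000) + M (1000) + D (500) + L (50) + V (5) + I (1) = 2556. So it is a valid standard Roman numeral.

Yes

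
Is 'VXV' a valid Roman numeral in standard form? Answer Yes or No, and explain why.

'VXV': V should not appear more than once

No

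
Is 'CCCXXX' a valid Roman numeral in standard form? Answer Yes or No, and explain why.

'CCCXXX': Check the rules: uses only the symbols I, V, X, L, C, D, M; no symbol is repeated more than three times in a row; V, L and D each appear at most once; no smaller symbol precedes a larger one (values never increase from left to right). Value: C (100) + C (100) + C (100) + X (10) + X (10) + X (10) = 330. So it is a valid standard Roman numeral.

Yes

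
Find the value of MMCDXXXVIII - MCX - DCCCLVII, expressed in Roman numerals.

MMCDXXXVIII = 2438, MCX = 1110, DCCCLVII = 857
2438 - 1110 = 1328
1328 - 857 = 471

CDLXXI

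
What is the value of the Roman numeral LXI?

LXI: L=50, X=10, I=1
50 + 10 + 1 = 61

61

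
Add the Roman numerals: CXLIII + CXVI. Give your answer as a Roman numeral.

CXLIII = 143
CXVI = 116
143 + 116 = 259

CCLIX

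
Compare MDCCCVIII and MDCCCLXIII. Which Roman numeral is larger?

MDCCCVIII = 1808
MDCCCLXIII = 1863
1863 is larger

MDCCCLXIII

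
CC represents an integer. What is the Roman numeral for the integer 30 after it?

CC = 200
200 + 30 = 230

CCXXX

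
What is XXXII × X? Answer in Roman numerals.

XXXII = 32
X = 10
32 × 10 = 320

CCCXX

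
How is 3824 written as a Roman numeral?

Convert 3824 to Roman numerals:
  3824 contains 3×1000 (MMM)
  824 contains 1×500 (D)
  324 contains 3×100 (CCC)
  24 contains 2×10 (XX)
  4 contains 1×4 (IV)

MMMDCCCXXIV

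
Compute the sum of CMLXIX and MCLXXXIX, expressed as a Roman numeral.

CMLXIX = 969
MCLXXXIX = 1189
969 + 1189 = 2158

MMCLVIII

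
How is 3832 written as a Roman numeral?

Convert 3832 to Roman numerals:
  3832 contains 3×1000 (MMM)
  832 contains 1×500 (D)
  332 contains 3×100 (CCC)
  32 contains 3×10 (XXX)
  2 contains 2×1 (II)

MMMDCCCXXXII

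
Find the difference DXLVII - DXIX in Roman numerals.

DXLVII = 547
DXIX = 519
547 - 519 = 28

XXVIII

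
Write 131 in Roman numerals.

Convert 131 to Roman numerals:
  131 contains 1×100 (C)
  31 contains 3×10 (XXX)
  1 contains 1×1 (I)

CXXXI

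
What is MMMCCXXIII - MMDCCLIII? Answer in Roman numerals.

MMMCCXXIII = 3223
MMDCCLIII = 2753
3223 - 2753 = 470

CDLXX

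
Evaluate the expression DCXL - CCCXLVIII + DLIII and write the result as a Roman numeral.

DCXL = 640, CCCXLVIII = 348, DLIII = 553
640 - 348 = 292
292 + 553 = 845

DCCCXLV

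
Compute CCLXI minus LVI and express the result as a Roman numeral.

CCLXI = 261
LVI = 56
261 - 56 = 205

CCV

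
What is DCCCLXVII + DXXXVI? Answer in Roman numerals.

DCCCLXVII = 867
DXXXVI = 536
867 + 536 = 1403

MCDIII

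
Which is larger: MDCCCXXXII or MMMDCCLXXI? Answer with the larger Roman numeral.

MDCCCXXXII = 1832
MMMDCCLXXI = 3771
3771 is larger

MMMDCCLXXI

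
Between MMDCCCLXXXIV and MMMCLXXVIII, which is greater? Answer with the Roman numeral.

MMDCCCLXXXIV = 2884
MMMCLXXVIII = 3178
3178 is larger

MMMCLXXVIII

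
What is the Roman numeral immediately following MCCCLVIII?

MCCCLVIII = 1358; next is 1359

MCCCLIX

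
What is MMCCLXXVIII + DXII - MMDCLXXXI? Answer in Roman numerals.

MMCCLXXVIII = 2278, DXII = 512, MMDCLXXXI = 2681
2278 + 512 = 2790
2790 - 2681 = 109

CIX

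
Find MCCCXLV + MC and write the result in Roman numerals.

MCCCXLV = 1345
MC = 1100
1345 + 1100 = 2445

MMCDXLV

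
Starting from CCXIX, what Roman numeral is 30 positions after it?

CCXIX = 219
219 + 30 = 249

CCXLIX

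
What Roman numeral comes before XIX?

XIX = 19; previous is 18

XVIII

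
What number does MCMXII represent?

MCMXII: M=1000, CM=900, X=10, I=1, I=1
1000 + 900 + 10 + 1 + 1 = 1912

1912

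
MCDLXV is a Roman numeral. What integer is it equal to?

MCDLXV: M=1000, CD=400, L=50, X=10, V=5
1000 + 400 + 50 + 10 + 5 = 1465

1465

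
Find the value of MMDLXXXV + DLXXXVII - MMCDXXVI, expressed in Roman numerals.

MMDLXXXV = 2585, DLXXXVII = 587, MMCDXXVI = 2426
2585 + 587 = 3172
3172 - 2426 = 746

DCCXLVI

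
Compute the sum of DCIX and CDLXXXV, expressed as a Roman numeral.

DCIX = 609
CDLXXXV = 485
609 + 485 = 1094

MXCIV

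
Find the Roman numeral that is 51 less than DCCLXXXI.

DCCLXXXI = 781
781 - 51 = 730

DCCXXX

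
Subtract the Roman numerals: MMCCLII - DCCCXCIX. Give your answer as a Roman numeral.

MMCCLII = 2252
DCCCXCIX = 899
2252 - 899 = 1353

MCCCLIII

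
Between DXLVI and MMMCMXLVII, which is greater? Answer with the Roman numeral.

DXLVI = 546
MMMCMXLVII = 3947
3947 is larger

MMMCMXLVII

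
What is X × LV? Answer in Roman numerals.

X = 10
LV = 55
10 × 55 = 550

DL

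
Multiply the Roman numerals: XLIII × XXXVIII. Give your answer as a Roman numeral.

XLIII = 43
XXXVIII = 38
43 × 38 = 1634

MDCXXXIV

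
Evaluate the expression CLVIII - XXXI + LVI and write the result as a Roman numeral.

CLVIII = 158, XXXI = 31, LVI = 56
158 - 31 = 127
127 + 56 = 183

CLXXXIII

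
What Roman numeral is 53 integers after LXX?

LXX = 70
70 + 53 = 123

CXXIII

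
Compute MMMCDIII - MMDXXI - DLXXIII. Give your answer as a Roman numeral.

MMMCDIII = 3403, MMDXXI = 2521, DLXXIII = 573
3403 - 2521 = 882
882 - 573 = 309

CCCIX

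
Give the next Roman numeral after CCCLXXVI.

CCCLXXVI = 376; next is 377

CCCLXXVII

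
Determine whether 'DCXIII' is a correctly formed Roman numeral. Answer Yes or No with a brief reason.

'DCXIII': Check the rules: uses only the symbols I, V, X, L, C, D, M; no symbol is repeated more than three times in a row; V, L and D each appear at most once; no smaller symbol precedes a larger one (values never increase from left to right). Value: D (500) + C (100) + X (10) + I (1) + I (1) + I (1) = 613. So it is a valid standard Roman numeral.

Yes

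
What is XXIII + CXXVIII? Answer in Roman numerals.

XXIII = 23
CXXVIII = 128
23 + 128 = 151

CLI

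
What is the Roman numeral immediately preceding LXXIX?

LXXIX = 79; previous is 78

LXXVIII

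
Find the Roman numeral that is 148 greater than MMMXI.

MMMXI = 3011
3011 + 148 = 3159

MMMCLIX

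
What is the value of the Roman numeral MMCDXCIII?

MMCDXCIII: M=1000, M=1000, CD=400, XC=90, I=1, I=1, I=1
1000 + 1000 + 400 + 90 + 1 + 1 + 1 = 2493

2493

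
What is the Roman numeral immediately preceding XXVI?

XXVI = 26, so the previous integer is 26 - 1 = 25

XXV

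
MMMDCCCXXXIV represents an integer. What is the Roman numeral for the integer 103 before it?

MMMDCCCXXXIV = 3834
3834 - 103 = 3731

MMMDCCXXXI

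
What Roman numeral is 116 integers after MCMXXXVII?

MCMXXXVII = 1937
1937 + 116 = 2053

MMLIII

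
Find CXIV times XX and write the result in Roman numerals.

CXIV = 114
XX = 20
114 × 20 = 2280

MMCCLXXX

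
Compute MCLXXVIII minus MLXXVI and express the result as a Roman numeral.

MCLXXVIII = 1178
MLXXVI = 1076
1178 - 1076 = 102

CII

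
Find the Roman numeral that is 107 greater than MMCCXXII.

MMCCXXII = 2222
2222 + 107 = 2329

MMCCCXXIX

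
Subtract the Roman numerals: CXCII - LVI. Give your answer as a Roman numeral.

CXCII = 192
LVI = 56
192 - 56 = 136

CXXXVI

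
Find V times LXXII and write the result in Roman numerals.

V = 5
LXXII = 72
5 × 72 = 360

CCCLX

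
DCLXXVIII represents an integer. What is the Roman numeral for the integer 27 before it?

DCLXXVIII = 678
678 - 27 = 651

DCLI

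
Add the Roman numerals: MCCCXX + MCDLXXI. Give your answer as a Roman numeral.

MCCCXX = 1320
MCDLXXI = 1471
1320 + 1471 = 2791

MMDCCXCI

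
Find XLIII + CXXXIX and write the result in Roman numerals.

XLIII = 43
CXXXIX = 139
43 + 139 = 182

CLXXXII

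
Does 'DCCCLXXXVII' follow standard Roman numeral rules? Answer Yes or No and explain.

'DCCCLXXXVII': Check the rules: uses only the symbols I, V, X, L, C, D, M; no symbol is repeated more than three times in a row; V, L and D each appear at most once; no smaller symbol precedes a larger one (values never increase from left to right). Value: D (500) + C (100) + C (100) + C (100) + L (50) + X (10) + X (10) + X (10) + V (5) + I (1) + I (1) = 887. So it is a valid standard Roman numeral.

Yes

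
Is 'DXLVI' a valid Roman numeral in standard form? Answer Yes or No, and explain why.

'DXLVI': Check the rules: uses only the symbols I, V, X, L, C, D, M; no symbol is repeated more than three times in a row; V, L and D each appear at most once; the only place a smaller symbol precedes a larger one is the allowed subtractive pair XL, the symbol right after such a pair (if any) is smaller than the pair's first symbol, and otherwise the values never increase from left to right. Value: D (500) + XL (40) + V (5) + I (1) = 546. So it is a valid standard Roman numeral.

Yes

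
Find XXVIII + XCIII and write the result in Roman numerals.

XXVIII = 28
XCIII = 93
28 + 93 = 121

CXXI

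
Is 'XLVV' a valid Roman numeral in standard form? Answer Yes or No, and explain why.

'XLVV': V should not appear more than once

No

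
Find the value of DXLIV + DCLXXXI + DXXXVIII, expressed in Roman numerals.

DXLIV = 544, DCLXXXI = 681, DXXXVIII = 538
544 + 681 = 1225
1225 + 538 = 1763

MDCCLXIII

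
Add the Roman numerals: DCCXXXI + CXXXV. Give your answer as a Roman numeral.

DCCXXXI = 731
CXXXV = 135
731 + 135 = 866

DCCCLXVI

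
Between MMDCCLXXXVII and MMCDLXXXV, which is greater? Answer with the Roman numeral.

MMDCCLXXXVII = 2787
MMCDLXXXV = 2485
2787 is larger

MMDCCLXXXVII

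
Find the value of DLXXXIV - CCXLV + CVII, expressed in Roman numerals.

DLXXXIV = 584, CCXLV = 245, CVII = 107
584 - 245 = 339
339 + 107 = 446

CDXLVI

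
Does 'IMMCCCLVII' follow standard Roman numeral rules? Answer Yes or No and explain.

'IMMCCCLVII': Invalid subtractive combination: IM

No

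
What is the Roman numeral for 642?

Convert 642 to Roman numerals:
  642 contains 1×500 (D)
  142 contains 1×100 (C)
  42 contains 1×40 (XL)
  2 contains 2×1 (II)

DCXLII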